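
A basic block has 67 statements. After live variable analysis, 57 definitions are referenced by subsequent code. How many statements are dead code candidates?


Dead code = total statements - live definitions
= 67 - 57 = 10

10


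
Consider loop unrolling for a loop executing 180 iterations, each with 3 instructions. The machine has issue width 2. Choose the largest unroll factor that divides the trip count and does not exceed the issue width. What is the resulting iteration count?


Largest divisor of 180 <= 2 is 2
New iterations = 180 / 2 = 90

90


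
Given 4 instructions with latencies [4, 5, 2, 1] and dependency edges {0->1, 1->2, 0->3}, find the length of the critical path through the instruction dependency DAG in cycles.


Compute longest path through dependency graph: dist(Ik) = max over predecessors of dist + latency(Ik).
dist(I0) = latency 4 = 4
dist(I1) = dist(I0) + 5 = 4 + 5 = 9
dist(I2) = dist(I1) + 2 = 9 + 2 = 11
dist(I3) = dist(I0) + 1 = 4 + 1 = 5
Critical path = max dist = 11

11


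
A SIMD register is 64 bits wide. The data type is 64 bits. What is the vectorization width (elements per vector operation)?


Width = SIMD bits / data type bits
= 64 / 64 = 1

1


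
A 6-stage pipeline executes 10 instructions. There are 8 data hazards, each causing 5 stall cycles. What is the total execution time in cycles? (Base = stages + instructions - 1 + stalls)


Base cycles = 6 + 10 - 1 = 15
Total stalls = 8 * 5 = 40
Total = 15 + 40 = 55

55


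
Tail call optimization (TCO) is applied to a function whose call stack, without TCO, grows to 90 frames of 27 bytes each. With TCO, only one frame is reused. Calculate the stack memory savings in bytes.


Without TCO: 90 * 27 = 2430 bytes
With TCO: reuse 1 frame = 27 bytes
Savings = 2430 - 27 = 2403

2403


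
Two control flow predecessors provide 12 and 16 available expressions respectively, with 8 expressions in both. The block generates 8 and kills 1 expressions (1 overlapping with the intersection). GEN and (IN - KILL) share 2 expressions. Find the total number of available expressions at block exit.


IN = intersection of predecessors = 8
IN - KILL = 8 - 1 = 7
|OUT| = |GEN| + |IN - KILL| - |GEN ∩ (IN - KILL)| = 8 + 7 - 2 = 13

13


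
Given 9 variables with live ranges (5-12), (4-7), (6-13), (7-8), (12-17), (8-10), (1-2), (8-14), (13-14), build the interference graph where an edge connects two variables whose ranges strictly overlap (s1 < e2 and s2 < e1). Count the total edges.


Check all pairs for overlapping intervals.
Two intervals (s1,e1) and (s2,e2) overlap if s1 < e2 and s2 < e1.
v0 (5-12) vs v1..v8: overlaps v1, v2, v3, v5, v7 -> 5
v1 (4-7) vs v2..v8: overlaps v2 -> 1
v2 (6-13) vs v3..v8: overlaps v3, v4, v5, v7 -> 4
v3 (7-8) vs v4..v8: overlaps none -> 0
v4 (12-17) vs v5..v8: overlaps v7, v8 -> 2
v5 (8-10) vs v6..v8: overlaps v7 -> 1
v6 (1-2) vs v7..v8: overlaps none -> 0
v7 (8-14) vs v8: overlaps v8 -> 1
Total overlapping pairs = 5 + 1 + 4 + 0 + 2 + 1 + 0 + 1 = 14

14


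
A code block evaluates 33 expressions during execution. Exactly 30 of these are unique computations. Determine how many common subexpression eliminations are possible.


CSE count = total expressions - unique expressions
= 33 - 30 = 3

3


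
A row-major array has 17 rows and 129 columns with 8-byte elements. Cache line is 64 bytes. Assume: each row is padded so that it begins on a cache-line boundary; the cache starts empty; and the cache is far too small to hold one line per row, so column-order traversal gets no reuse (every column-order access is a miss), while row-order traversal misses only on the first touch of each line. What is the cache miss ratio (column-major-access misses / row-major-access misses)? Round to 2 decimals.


Each row occupies 129 * 8 = 1032 bytes and starts on a line boundary, so it spans ceil(1032 / 64) = 17 cache lines.
Row-major traversal misses (one per line touched): 17 * ceil(129 * 8 / 64) = 289
Column-major traversal misses (no reuse, every access misses): 17 * 129 = 2193
Ratio = 2193 / 289 = 7.59

7.59


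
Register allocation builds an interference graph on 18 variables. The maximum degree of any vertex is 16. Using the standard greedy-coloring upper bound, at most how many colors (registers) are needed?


Greedy coloring never needs more than (max_degree + 1) colors: when coloring a vertex, at most max_degree neighbors are already colored.
Upper bound = 16 + 1 = 17

17


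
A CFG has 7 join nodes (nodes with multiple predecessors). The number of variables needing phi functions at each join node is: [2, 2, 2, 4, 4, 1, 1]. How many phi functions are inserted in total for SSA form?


Total phi functions = sum of phi functions at each join node
= 2 + 2 + 2 + 4 + 4 + 1 + 1 = 16

16


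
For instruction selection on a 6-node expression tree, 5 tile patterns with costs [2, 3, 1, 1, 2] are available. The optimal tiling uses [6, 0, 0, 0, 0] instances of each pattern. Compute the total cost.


Total cost = sum(count_i * cost_i)
= 6*2 + 0*3 + 0*1 + 0*1 + 0*2
= 12

12


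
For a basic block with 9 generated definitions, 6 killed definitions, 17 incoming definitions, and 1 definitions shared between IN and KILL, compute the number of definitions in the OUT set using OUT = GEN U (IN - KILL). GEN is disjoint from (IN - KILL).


IN - KILL: 17 - 1 = 16 surviving definitions
OUT = GEN + surviving = 9 + 16 = 25

25


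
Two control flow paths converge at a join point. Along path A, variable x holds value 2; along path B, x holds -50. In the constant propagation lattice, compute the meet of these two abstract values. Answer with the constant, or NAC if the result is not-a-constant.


Meet operation: if both paths give the same constant, result is that constant; if they differ, result is NAC (not-a-constant).
Path A: 2, Path B: -50 -> differ
Result: not-a-constant -> NAC

NAC


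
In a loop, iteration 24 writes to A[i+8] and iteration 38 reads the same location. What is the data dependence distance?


Distance = read iteration - write iteration
= 38 - 24 = 14

14


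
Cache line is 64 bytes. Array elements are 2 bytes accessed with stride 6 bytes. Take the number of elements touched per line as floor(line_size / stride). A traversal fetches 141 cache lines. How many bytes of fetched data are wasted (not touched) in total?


Elements per line = floor(64 / 6) = 10
Bytes used per line = 10 * 2 = 20
Wasted per line = 64 - 20 = 44
Total wasted = 44 * 141 = 6204

6204


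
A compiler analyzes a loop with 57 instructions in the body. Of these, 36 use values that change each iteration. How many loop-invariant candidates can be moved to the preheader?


Invariant candidates = total - loop-dependent
= 57 - 36 = 21

21


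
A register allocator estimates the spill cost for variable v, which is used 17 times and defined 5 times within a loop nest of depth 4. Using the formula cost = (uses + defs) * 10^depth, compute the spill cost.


uses + defs = 17 + 5 = 22
10^4 = 10000
Spill cost = 22 * 10000 = 220000

220000


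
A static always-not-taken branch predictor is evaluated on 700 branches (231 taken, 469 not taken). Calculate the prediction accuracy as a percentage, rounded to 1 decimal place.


Predictor: always-not-taken
Correct predictions = 469
Accuracy = 469 / 700 * 100 = 67.0%

67.0


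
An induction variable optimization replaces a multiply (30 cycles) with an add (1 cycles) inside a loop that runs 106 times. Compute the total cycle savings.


Per-iteration saving = 30 - 1 = 29
Total saved = 106 * 29 = 3074

3074


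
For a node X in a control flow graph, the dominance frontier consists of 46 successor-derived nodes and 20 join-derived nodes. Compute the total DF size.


DF(X) = direct successor contributions + join point contributions
= 46 + 20 = 66

66


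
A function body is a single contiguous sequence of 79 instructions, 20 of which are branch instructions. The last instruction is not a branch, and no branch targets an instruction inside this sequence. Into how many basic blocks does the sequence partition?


With no in-sequence branch targets, the leaders are the first instruction plus the instruction after each branch.
Number of basic blocks = branches + 1
= 20 + 1 = 21

21


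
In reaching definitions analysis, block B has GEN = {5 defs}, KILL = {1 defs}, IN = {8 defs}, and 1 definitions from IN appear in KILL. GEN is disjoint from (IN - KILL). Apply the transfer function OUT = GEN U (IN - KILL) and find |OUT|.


IN - KILL: 8 - 1 = 7 surviving definitions
OUT = GEN + surviving = 5 + 7 = 12

12


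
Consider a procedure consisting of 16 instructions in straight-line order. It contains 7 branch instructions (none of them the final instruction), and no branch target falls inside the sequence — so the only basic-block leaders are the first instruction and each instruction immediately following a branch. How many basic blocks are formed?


With no in-sequence branch targets, the leaders are the first instruction plus the instruction after each branch.
Number of basic blocks = branches + 1
= 7 + 1 = 8

8


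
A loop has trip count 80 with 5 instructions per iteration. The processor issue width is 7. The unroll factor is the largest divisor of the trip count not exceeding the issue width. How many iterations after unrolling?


Largest divisor of 80 <= 7 is 5
New iterations = 80 / 5 = 16

16


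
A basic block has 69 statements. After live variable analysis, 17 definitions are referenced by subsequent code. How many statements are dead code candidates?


Dead code = total statements - live definitions
= 69 - 17 = 52

52


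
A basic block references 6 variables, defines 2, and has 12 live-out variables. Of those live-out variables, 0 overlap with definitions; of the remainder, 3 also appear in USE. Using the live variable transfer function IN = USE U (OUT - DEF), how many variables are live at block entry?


OUT - DEF: 12 - 0 = 12
|IN| = |USE| + |OUT - DEF| - |USE ∩ (OUT - DEF)| = 6 + 12 - 3 = 15

15


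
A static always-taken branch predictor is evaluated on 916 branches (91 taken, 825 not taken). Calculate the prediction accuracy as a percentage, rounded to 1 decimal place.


Predictor: always-taken
Correct predictions = 91
Accuracy = 91 / 916 * 100 = 9.9%

9.9


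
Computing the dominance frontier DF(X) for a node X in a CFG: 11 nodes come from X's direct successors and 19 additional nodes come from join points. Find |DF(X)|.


DF(X) = direct successor contributions + join point contributions
= 11 + 19 = 30

30


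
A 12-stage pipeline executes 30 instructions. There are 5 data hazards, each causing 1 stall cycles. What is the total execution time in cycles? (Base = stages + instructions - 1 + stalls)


Base cycles = 12 + 30 - 1 = 41
Total stalls = 5 * 1 = 5
Total = 41 + 5 = 46

46


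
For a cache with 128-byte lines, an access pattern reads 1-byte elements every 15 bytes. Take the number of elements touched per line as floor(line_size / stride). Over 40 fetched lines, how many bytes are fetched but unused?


Elements per line = floor(128 / 15) = 8
Bytes used per line = 8 * 1 = 8
Wasted per line = 128 - 8 = 120
Total wasted = 120 * 40 = 4800

4800


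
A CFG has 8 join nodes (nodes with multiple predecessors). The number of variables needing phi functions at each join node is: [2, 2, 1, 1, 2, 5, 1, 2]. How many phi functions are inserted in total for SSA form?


Total phi functions = sum of phi functions at each join node
= 2 + 2 + 1 + 1 + 2 + 5 + 1 + 2 = 16

16


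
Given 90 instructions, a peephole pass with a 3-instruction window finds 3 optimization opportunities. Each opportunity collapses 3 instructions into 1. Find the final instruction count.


Each match removes 2 instructions.
Total removed = 3 * 2 = 6
Remaining = 90 - 6 = 84

84


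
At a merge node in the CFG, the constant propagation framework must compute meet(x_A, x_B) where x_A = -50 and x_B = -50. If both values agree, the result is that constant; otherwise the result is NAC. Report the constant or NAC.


Meet operation: if both paths give the same constant, result is that constant; if they differ, result is NAC (not-a-constant).
Path A: -50, Path B: -50 -> equal
Result: constant -> -50

-50


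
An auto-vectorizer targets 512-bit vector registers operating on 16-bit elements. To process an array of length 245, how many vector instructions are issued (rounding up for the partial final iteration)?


Width = 512 / 16 = 32 elements per vector op
Iterations = ceil(245 / 32) = 8

8


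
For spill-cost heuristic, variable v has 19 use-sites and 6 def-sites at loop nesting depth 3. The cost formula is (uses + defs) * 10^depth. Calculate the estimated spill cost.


uses + defs = 19 + 6 = 25
10^3 = 1000
Spill cost = 25 * 1000 = 25000

25000


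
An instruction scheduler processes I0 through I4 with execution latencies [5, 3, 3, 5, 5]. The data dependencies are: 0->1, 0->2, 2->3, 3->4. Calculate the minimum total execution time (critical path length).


Compute longest path through dependency graph: dist(Ik) = max over predecessors of dist + latency(Ik).
dist(I0) = latency 5 = 5
dist(I1) = dist(I0) + 3 = 5 + 3 = 8
dist(I2) = dist(I0) + 3 = 5 + 3 = 8
dist(I3) = dist(I2) + 5 = 8 + 5 = 13
dist(I4) = dist(I3) + 5 = 13 + 5 = 18
Critical path = max dist = 18

18


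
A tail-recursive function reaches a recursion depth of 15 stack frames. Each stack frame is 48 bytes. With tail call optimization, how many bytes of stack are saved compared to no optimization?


Without TCO: 15 * 48 = 720 bytes
With TCO: reuse 1 frame = 48 bytes
Savings = 720 - 48 = 672

672


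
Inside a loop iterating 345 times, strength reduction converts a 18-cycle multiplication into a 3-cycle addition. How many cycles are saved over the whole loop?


Per-iteration saving = 18 - 3 = 15
Total saved = 345 * 15 = 5175

5175


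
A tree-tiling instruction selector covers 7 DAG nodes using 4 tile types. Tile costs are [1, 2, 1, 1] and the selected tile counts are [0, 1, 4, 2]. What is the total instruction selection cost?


Total cost = sum(count_i * cost_i)
= 0*1 + 1*2 + 4*1 + 2*1
= 8

8


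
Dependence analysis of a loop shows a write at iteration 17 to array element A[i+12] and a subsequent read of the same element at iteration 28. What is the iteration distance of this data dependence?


Distance = read iteration - write iteration
= 28 - 17 = 11

11


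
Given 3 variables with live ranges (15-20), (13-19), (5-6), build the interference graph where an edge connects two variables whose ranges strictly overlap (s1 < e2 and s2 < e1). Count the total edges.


Check all pairs for overlapping intervals.
Two intervals (s1,e1) and (s2,e2) overlap if s1 < e2 and s2 < e1.
v0 (15-20) vs v1..v2: overlaps v1 -> 1
v1 (13-19) vs v2: overlaps none -> 0
Total overlapping pairs = 1 + 0 = 1

1


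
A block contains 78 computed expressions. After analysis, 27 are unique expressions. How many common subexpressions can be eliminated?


CSE count = total expressions - unique expressions
= 78 - 27 = 51

51


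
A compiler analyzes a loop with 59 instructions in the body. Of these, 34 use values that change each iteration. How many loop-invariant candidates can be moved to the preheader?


Invariant candidates = total - loop-dependent
= 59 - 34 = 25

25


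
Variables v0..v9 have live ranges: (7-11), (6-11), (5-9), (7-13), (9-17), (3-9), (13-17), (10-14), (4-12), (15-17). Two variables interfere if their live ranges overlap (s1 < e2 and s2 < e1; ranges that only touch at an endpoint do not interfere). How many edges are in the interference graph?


Check all pairs for overlapping intervals.
Two intervals (s1,e1) and (s2,e2) overlap if s1 < e2 and s2 < e1.
v0 (7-11) vs v1..v9: overlaps v1, v2, v3, v4, v5, v7, v8 -> 7
v1 (6-11) vs v2..v9: overlaps v2, v3, v4, v5, v7, v8 -> 6
v2 (5-9) vs v3..v9: overlaps v3, v5, v8 -> 3
v3 (7-13) vs v4..v9: overlaps v4, v5, v7, v8 -> 4
v4 (9-17) vs v5..v9: overlaps v6, v7, v8, v9 -> 4
v5 (3-9) vs v6..v9: overlaps v8 -> 1
v6 (13-17) vs v7..v9: overlaps v7, v9 -> 2
v7 (10-14) vs v8..v9: overlaps v8 -> 1
v8 (4-12) vs v9: overlaps none -> 0
Total overlapping pairs = 7 + 6 + 3 + 4 + 4 + 1 + 2 + 1 + 0 = 28

28


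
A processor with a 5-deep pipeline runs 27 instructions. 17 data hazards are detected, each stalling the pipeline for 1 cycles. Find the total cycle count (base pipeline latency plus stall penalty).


Base cycles = 5 + 27 - 1 = 31
Total stalls = 17 * 1 = 17
Total = 31 + 17 = 48

48


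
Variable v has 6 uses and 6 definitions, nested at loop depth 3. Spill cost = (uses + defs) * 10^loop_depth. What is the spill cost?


uses + defs = 6 + 6 = 12
10^3 = 1000
Spill cost = 12 * 1000 = 12000

12000


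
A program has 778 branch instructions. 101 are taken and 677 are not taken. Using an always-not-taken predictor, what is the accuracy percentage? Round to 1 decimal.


Predictor: always-not-taken
Correct predictions = 677
Accuracy = 677 / 778 * 100 = 87.0%

87.0


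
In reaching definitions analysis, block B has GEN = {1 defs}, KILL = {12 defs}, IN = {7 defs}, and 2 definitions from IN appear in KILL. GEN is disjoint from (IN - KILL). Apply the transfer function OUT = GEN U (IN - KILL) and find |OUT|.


IN - KILL: 7 - 2 = 5 surviving definitions
OUT = GEN + surviving = 1 + 5 = 6

6


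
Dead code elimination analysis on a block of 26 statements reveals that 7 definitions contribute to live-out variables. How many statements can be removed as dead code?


Dead code = total statements - live definitions
= 26 - 7 = 19

19


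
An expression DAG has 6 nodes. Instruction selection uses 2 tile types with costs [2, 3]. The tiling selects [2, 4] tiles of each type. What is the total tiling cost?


Total cost = sum(count_i * cost_i)
= 2*2 + 4*3
= 16

16


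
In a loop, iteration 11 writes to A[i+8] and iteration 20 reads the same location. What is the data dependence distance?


Distance = read iteration - write iteration
= 20 - 11 = 9

9


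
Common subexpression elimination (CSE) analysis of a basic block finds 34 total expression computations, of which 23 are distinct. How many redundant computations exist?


CSE count = total expressions - unique expressions
= 34 - 23 = 11

11


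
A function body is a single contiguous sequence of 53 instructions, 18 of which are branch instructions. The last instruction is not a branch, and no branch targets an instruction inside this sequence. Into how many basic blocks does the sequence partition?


With no in-sequence branch targets, the leaders are the first instruction plus the instruction after each branch.
Number of basic blocks = branches + 1
= 18 + 1 = 19

19


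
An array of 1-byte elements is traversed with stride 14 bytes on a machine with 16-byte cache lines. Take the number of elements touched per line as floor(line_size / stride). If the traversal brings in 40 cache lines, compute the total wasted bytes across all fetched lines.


Elements per line = floor(16 / 14) = 1
Bytes used per line = 1 * 1 = 1
Wasted per line = 16 - 1 = 15
Total wasted = 15 * 40 = 600

600


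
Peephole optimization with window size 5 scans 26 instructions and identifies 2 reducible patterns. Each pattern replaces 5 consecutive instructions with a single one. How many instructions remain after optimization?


Each match removes 4 instructions.
Total removed = 2 * 4 = 8
Remaining = 26 - 8 = 18

18


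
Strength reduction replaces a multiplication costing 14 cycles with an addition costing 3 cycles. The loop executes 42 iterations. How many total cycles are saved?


Per-iteration saving = 14 - 3 = 11
Total saved = 42 * 11 = 462

462


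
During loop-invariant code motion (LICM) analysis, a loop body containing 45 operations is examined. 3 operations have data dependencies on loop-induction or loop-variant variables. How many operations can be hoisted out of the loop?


Invariant candidates = total - loop-dependent
= 45 - 3 = 42

42


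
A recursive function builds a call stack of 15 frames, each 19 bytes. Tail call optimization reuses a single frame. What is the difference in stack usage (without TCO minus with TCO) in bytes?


Without TCO: 15 * 19 = 285 bytes
With TCO: reuse 1 frame = 19 bytes
Savings = 285 - 19 = 266

266


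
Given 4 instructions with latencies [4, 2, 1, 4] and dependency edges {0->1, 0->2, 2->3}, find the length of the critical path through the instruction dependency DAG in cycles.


Compute longest path through dependency graph: dist(Ik) = max over predecessors of dist + latency(Ik).
dist(I0) = latency 4 = 4
dist(I1) = dist(I0) + 2 = 4 + 2 = 6
dist(I2) = dist(I0) + 1 = 4 + 1 = 5
dist(I3) = dist(I2) + 4 = 5 + 4 = 9
Critical path = max dist = 9

9


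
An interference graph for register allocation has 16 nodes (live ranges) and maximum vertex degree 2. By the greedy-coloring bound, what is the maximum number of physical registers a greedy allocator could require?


Greedy coloring never needs more than (max_degree + 1) colors: when coloring a vertex, at most max_degree neighbors are already colored.
Upper bound = 2 + 1 = 3

3


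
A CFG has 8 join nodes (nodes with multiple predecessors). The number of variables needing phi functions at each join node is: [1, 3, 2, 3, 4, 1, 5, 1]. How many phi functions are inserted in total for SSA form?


Total phi functions = sum of phi functions at each join node
= 1 + 3 + 2 + 3 + 4 + 1 + 5 + 1 = 20

20


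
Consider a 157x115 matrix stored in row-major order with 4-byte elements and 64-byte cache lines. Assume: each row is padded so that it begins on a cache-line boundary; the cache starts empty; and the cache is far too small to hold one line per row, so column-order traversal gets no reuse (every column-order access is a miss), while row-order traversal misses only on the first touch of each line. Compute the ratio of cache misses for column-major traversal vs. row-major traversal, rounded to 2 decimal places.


Each row occupies 115 * 4 = 460 bytes and starts on a line boundary, so it spans ceil(460 / 64) = 8 cache lines.
Row-major traversal misses (one per line touched): 157 * ceil(115 * 4 / 64) = 1256
Column-major traversal misses (no reuse, every access misses): 157 * 115 = 18055
Ratio = 18055 / 1256 = 14.38

14.38


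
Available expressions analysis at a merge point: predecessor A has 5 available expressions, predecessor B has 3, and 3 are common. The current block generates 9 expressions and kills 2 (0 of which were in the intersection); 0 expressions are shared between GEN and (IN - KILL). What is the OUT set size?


IN = intersection of predecessors = 3
IN - KILL = 3 - 0 = 3
|OUT| = |GEN| + |IN - KILL| - |GEN ∩ (IN - KILL)| = 9 + 3 - 0 = 12

12


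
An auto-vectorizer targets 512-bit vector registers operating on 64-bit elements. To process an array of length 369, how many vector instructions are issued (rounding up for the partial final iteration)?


Width = 512 / 64 = 8 elements per vector op
Iterations = ceil(369 / 8) = 47

47


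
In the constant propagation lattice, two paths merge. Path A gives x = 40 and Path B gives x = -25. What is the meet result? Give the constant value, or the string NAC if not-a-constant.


Meet operation: if both paths give the same constant, result is that constant; if they differ, result is NAC (not-a-constant).
Path A: 40, Path B: -25 -> differ
Result: not-a-constant -> NAC

NAC


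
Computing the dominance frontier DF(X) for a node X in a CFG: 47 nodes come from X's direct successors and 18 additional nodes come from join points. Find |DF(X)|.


DF(X) = direct successor contributions + join point contributions
= 47 + 18 = 65

65


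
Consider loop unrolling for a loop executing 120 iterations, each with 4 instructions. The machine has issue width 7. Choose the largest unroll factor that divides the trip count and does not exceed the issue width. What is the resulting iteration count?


Largest divisor of 120 <= 7 is 6
New iterations = 120 / 6 = 20

20


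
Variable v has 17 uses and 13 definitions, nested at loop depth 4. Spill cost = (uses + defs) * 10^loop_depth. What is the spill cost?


uses + defs = 17 + 13 = 30
10^4 = 10000
Spill cost = 30 * 10000 = 300000

300000


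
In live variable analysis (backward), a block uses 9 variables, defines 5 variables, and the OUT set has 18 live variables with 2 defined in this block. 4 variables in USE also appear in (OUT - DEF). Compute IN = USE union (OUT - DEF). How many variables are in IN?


OUT - DEF: 18 - 2 = 16
|IN| = |USE| + |OUT - DEF| - |USE ∩ (OUT - DEF)| = 9 + 16 - 4 = 21

21


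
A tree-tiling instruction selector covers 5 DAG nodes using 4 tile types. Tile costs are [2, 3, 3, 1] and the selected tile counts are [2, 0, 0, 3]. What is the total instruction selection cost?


Total cost = sum(count_i * cost_i)
= 2*2 + 0*3 + 0*3 + 3*1
= 7

7


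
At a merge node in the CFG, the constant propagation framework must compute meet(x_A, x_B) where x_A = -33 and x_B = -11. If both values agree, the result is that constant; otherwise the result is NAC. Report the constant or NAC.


Meet operation: if both paths give the same constant, result is that constant; if they differ, result is NAC (not-a-constant).
Path A: -33, Path B: -11 -> differ
Result: not-a-constant -> NAC

NAC


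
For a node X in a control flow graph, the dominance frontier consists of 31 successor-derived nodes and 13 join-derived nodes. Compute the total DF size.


DF(X) = direct successor contributions + join point contributions
= 31 + 13 = 44

44


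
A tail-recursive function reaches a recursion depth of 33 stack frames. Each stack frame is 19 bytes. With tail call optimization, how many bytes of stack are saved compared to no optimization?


Without TCO: 33 * 19 = 627 bytes
With TCO: reuse 1 frame = 19 bytes
Savings = 627 - 19 = 608

608


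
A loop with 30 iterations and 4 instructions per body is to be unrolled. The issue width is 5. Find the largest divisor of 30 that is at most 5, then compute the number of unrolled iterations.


Largest divisor of 30 <= 5 is 5
New iterations = 30 / 5 = 6

6


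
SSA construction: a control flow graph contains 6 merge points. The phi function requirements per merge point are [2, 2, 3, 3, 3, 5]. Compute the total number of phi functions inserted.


Total phi functions = sum of phi functions at each join node
= 2 + 2 + 3 + 3 + 3 + 5 = 18

18


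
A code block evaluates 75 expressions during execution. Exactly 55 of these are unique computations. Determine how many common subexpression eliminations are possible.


CSE count = total expressions - unique expressions
= 75 - 55 = 20

20


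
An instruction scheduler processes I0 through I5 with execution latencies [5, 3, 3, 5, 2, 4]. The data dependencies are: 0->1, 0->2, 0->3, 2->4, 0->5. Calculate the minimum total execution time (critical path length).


Compute longest path through dependency graph: dist(Ik) = max over predecessors of dist + latency(Ik).
dist(I0) = latency 5 = 5
dist(I1) = dist(I0) + 3 = 5 + 3 = 8
dist(I2) = dist(I0) + 3 = 5 + 3 = 8
dist(I3) = dist(I0) + 5 = 5 + 5 = 10
dist(I4) = dist(I2) + 2 = 8 + 2 = 10
dist(I5) = dist(I0) + 4 = 5 + 4 = 9
Critical path = max dist = 10

10


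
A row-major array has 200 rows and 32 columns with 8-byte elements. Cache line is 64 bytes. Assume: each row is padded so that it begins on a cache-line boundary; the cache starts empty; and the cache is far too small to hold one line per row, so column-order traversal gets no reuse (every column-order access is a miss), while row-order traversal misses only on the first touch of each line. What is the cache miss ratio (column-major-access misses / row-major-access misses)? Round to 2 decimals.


Each row occupies 32 * 8 = 256 bytes and starts on a line boundary, so it spans ceil(256 / 64) = 4 cache lines.
Row-major traversal misses (one per line touched): 200 * ceil(32 * 8 / 64) = 800
Column-major traversal misses (no reuse, every access misses): 200 * 32 = 6400
Ratio = 6400 / 800 = 8.0

8.0


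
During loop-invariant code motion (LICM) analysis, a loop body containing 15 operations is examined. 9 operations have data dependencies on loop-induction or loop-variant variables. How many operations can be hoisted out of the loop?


Invariant candidates = total - loop-dependent
= 15 - 9 = 6

6


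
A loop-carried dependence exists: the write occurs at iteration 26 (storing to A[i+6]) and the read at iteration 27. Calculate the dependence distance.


Distance = read iteration - write iteration
= 27 - 26 = 1

1


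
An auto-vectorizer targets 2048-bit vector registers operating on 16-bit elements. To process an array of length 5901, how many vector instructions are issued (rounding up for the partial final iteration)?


Width = 2048 / 16 = 128 elements per vector op
Iterations = ceil(5901 / 128) = 47

47


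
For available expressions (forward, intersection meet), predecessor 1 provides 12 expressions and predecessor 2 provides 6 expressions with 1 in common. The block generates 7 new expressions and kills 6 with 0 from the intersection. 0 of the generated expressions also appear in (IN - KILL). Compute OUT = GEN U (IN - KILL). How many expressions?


IN = intersection of predecessors = 1
IN - KILL = 1 - 0 = 1
|OUT| = |GEN| + |IN - KILL| - |GEN ∩ (IN - KILL)| = 7 + 1 - 0 = 8

8


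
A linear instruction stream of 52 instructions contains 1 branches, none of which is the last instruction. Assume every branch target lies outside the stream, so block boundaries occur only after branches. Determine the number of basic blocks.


With no in-sequence branch targets, the leaders are the first instruction plus the instruction after each branch.
Number of basic blocks = branches + 1
= 1 + 1 = 2

2


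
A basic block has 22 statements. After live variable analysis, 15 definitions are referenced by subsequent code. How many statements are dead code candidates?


Dead code = total statements - live definitions
= 22 - 15 = 7

7


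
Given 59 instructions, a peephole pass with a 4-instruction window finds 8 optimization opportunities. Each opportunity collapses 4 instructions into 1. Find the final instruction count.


Each match removes 3 instructions.
Total removed = 8 * 3 = 24
Remaining = 59 - 24 = 35

35


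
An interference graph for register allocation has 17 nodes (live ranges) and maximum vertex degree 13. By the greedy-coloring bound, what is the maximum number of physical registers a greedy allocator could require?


Greedy coloring never needs more than (max_degree + 1) colors: when coloring a vertex, at most max_degree neighbors are already colored.
Upper bound = 13 + 1 = 14

14


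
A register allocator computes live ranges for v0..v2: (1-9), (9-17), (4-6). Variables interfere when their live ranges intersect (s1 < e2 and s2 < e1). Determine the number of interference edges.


Check all pairs for overlapping intervals.
Two intervals (s1,e1) and (s2,e2) overlap if s1 < e2 and s2 < e1.
v0 (1-9) vs v1..v2: overlaps v2 -> 1
v1 (9-17) vs v2: overlaps none -> 0
Total overlapping pairs = 1 + 0 = 1

1


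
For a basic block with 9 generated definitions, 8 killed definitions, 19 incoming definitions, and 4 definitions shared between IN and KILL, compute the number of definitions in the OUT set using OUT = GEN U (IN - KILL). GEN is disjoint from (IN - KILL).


IN - KILL: 19 - 4 = 15 surviving definitions
OUT = GEN + surviving = 9 + 15 = 24

24


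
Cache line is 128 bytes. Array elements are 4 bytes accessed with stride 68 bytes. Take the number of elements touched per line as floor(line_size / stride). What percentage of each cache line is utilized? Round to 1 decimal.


Elements per cache line = floor(128 / 68) = 1
Bytes used = 1 * 4 = 4
Utilization = 4 / 128 * 100 = 3.1%

3.1


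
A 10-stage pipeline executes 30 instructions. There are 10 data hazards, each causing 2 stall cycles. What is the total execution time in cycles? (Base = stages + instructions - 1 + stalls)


Base cycles = 10 + 30 - 1 = 39
Total stalls = 10 * 2 = 20
Total = 39 + 20 = 59

59


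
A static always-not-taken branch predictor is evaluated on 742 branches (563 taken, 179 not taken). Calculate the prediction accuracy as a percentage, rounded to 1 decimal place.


Predictor: always-not-taken
Correct predictions = 179
Accuracy = 179 / 742 * 100 = 24.1%

24.1


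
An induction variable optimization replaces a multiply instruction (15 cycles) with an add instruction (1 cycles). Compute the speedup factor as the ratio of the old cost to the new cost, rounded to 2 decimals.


Ratio = mult_cost / add_cost = 15 / 1 = 15.0

15.0


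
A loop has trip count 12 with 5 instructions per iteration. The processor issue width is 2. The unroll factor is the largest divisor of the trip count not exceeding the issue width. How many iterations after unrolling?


Largest divisor of 12 <= 2 is 2
New iterations = 12 / 2 = 6

6


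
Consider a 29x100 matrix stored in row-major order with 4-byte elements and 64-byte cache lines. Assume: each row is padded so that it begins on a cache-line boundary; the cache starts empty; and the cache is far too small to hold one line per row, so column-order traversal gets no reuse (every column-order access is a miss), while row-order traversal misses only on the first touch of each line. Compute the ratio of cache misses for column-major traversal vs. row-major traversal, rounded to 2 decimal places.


Each row occupies 100 * 4 = 400 bytes and starts on a line boundary, so it spans ceil(400 / 64) = 7 cache lines.
Row-major traversal misses (one per line touched): 29 * ceil(100 * 4 / 64) = 203
Column-major traversal misses (no reuse, every access misses): 29 * 100 = 2900
Ratio = 2900 / 203 = 14.29

14.29


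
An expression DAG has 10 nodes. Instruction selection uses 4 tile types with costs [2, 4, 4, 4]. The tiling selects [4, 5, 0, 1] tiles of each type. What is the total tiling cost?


Total cost = sum(count_i * cost_i)
= 4*2 + 5*4 + 0*4 + 1*4
= 32

32


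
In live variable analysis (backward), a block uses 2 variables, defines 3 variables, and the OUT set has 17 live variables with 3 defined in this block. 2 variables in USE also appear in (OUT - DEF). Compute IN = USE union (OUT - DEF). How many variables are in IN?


OUT - DEF: 17 - 3 = 14
|IN| = |USE| + |OUT - DEF| - |USE ∩ (OUT - DEF)| = 2 + 14 - 2 = 14

14


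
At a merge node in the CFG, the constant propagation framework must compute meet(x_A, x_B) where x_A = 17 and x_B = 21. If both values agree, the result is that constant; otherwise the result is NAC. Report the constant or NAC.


Meet operation: if both paths give the same constant, result is that constant; if they differ, result is NAC (not-a-constant).
Path A: 17, Path B: 21 -> differ
Result: not-a-constant -> NAC

NAC


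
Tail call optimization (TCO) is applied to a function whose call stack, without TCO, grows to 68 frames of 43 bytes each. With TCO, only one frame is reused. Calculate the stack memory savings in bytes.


Without TCO: 68 * 43 = 2924 bytes
With TCO: reuse 1 frame = 43 bytes
Savings = 2924 - 43 = 2881

2881


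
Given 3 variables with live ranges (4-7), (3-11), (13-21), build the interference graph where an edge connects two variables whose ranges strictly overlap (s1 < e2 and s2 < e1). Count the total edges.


Check all pairs for overlapping intervals.
Two intervals (s1,e1) and (s2,e2) overlap if s1 < e2 and s2 < e1.
v0 (4-7) vs v1..v2: overlaps v1 -> 1
v1 (3-11) vs v2: overlaps none -> 0
Total overlapping pairs = 1 + 0 = 1

1


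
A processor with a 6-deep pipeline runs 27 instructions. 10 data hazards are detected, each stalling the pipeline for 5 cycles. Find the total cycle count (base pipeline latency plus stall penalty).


Base cycles = 6 + 27 - 1 = 32
Total stalls = 10 * 5 = 50
Total = 32 + 50 = 82

82


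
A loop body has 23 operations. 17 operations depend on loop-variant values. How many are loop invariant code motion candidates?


Invariant candidates = total - loop-dependent
= 23 - 17 = 6

6


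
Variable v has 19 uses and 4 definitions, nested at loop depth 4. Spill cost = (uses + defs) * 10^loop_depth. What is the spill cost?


uses + defs = 19 + 4 = 23
10^4 = 10000
Spill cost = 23 * 10000 = 230000

230000


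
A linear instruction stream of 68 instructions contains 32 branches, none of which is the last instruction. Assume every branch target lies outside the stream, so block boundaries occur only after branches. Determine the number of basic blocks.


With no in-sequence branch targets, the leaders are the first instruction plus the instruction after each branch.
Number of basic blocks = branches + 1
= 32 + 1 = 33

33


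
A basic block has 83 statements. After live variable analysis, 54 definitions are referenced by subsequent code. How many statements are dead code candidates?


Dead code = total statements - live definitions
= 83 - 54 = 29

29


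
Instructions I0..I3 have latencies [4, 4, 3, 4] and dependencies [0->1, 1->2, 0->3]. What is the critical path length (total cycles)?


Compute longest path through dependency graph: dist(Ik) = max over predecessors of dist + latency(Ik).
dist(I0) = latency 4 = 4
dist(I1) = dist(I0) + 4 = 4 + 4 = 8
dist(I2) = dist(I1) + 3 = 8 + 3 = 11
dist(I3) = dist(I0) + 4 = 4 + 4 = 8
Critical path = max dist = 11

11


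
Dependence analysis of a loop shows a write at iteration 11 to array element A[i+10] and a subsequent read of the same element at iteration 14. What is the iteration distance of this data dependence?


Distance = read iteration - write iteration
= 14 - 11 = 3

3


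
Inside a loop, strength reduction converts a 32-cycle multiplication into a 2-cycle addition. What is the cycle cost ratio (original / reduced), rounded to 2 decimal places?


Ratio = mult_cost / add_cost = 32 / 2 = 16.0

16.0


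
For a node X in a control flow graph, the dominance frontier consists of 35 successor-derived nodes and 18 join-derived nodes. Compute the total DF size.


DF(X) = direct successor contributions + join point contributions
= 35 + 18 = 53

53


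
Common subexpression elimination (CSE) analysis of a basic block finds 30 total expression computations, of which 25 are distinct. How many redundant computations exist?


CSE count = total expressions - unique expressions
= 30 - 25 = 5

5


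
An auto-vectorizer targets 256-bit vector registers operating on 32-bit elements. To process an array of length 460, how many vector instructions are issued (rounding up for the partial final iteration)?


Width = 256 / 32 = 8 elements per vector op
Iterations = ceil(460 / 8) = 58

58


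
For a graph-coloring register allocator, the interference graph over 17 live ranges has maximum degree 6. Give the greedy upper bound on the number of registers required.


Greedy coloring never needs more than (max_degree + 1) colors: when coloring a vertex, at most max_degree neighbors are already colored.
Upper bound = 6 + 1 = 7

7


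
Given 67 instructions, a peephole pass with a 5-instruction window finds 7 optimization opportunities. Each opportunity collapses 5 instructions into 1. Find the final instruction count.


Each match removes 4 instructions.
Total removed = 7 * 4 = 28
Remaining = 67 - 28 = 39

39


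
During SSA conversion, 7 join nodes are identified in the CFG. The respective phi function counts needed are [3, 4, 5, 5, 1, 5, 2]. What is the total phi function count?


Total phi functions = sum of phi functions at each join node
= 3 + 4 + 5 + 5 + 1 + 5 + 2 = 25

25


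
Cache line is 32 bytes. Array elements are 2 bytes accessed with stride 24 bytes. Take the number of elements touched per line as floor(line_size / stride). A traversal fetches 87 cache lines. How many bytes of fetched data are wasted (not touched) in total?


Elements per line = floor(32 / 24) = 1
Bytes used per line = 1 * 2 = 2
Wasted per line = 32 - 2 = 30
Total wasted = 30 * 87 = 2610

2610
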